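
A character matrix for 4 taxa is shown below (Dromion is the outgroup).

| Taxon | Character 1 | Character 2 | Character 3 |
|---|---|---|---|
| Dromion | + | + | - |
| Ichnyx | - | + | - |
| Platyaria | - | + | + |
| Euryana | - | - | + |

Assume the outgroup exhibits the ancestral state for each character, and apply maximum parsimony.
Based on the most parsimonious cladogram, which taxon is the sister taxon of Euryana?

Platyaria

Character polarity is set by the outgroup: the derived state is whichever differs from the outgroup's state, so for Character 1, Character 2 the derived state is '-', and for the remaining characters it is '+'.
All ingroup taxa share the derived state '-' for Character 1; it defines the ingroup but does not resolve relationships within it.
Character 2: derived state '-' in Euryana only — an autapomorphy, so it tells us nothing about relationships among taxa.
Only Euryana and Platyaria show the derived state '+' for Character 3, supporting them as a clade.
Most parsimonious ingroup topology: (Ichnyx,(Platyaria,Euryana)).
Euryana and Platyaria form a cherry on this tree, so they are sister taxa.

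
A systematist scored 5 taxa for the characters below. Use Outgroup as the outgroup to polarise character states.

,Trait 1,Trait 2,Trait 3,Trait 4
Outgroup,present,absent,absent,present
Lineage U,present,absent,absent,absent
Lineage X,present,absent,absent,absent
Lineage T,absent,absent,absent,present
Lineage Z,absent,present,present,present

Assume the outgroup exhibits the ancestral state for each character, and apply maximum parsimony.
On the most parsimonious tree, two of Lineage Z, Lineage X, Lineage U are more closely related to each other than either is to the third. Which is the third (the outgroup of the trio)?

Lineage Z

Character polarity is set by the outgroup: the derived state is whichever differs from the outgroup's state, so for Trait 1, Trait 4 the derived state is 'absent', and for the remaining characters it is 'present'.
Only Lineage T and Lineage Z show the derived state 'absent' for Trait 1, supporting them as a clade.
Trait 2 (derived state 'present') is unique to Lineage Z (autapomorphy; uninformative for grouping).
Trait 3 (derived state 'present') is unique to Lineage Z (autapomorphy; uninformative for grouping).
Trait 4 (derived state 'absent') is shared by Lineage U and Lineage X — a synapomorphy uniting that clade.
Most parsimonious ingroup topology: ((Lineage U,Lineage X),(Lineage T,Lineage Z)).
Lineage X and Lineage U share a more recent common ancestor with each other than either does with Lineage Z, so Lineage Z is the least closely related of the three.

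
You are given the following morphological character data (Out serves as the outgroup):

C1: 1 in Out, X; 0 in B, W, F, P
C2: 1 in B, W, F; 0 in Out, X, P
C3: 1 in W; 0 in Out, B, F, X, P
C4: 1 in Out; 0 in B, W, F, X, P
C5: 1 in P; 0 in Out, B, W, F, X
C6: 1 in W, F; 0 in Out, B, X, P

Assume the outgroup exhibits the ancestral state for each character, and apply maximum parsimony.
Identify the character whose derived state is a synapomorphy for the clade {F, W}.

Character polarity is set by the outgroup: the derived state is whichever differs from the outgroup's state, so for C1, C4 the derived state is '0', and for the remaining characters it is '1'.
C1 (derived state '0') is shared by B, F, P, and W — a synapomorphy uniting that clade.
C2 (derived state '1') is shared by B, F, and W — a synapomorphy uniting that clade.
C3 (derived state '1') is unique to W (autapomorphy; uninformative for grouping).
C4 (derived state '0') is shared by all ingroup taxa — unites the whole ingroup.
C5 (derived state '1') is unique to P (autapomorphy; uninformative for grouping).
C6 (derived state '1') is shared by F and W — a synapomorphy uniting that clade.
Most parsimonious ingroup topology: (((B,(W,F)),P),X).
The clade {F, W} is supported by C6: its derived state '1' occurs in exactly those taxa and in no other taxon (including the outgroup).

C6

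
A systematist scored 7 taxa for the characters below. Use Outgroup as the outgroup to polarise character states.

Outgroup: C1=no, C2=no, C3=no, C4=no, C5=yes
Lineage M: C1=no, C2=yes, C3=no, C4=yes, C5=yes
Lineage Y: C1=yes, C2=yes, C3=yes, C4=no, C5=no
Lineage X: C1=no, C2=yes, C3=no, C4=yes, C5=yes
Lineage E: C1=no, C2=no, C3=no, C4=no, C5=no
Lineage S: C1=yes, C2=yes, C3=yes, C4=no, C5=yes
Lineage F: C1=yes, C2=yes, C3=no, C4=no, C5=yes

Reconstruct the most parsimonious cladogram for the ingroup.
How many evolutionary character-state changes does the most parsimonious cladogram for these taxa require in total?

6

Character polarity is set by the outgroup: the derived state is whichever differs from the outgroup's state, so for C5 the derived state is 'no', and for the remaining characters it is 'yes'.
C1 (derived state 'yes') is shared by Lineage F, Lineage S, and Lineage Y — a synapomorphy uniting that clade.
C2 (derived state 'yes') is shared by Lineage F, Lineage M, Lineage S, Lineage X, and Lineage Y — a synapomorphy uniting that clade.
Only Lineage S and Lineage Y show the derived state 'yes' for C3, supporting them as a clade.
C4 (derived state 'yes') is shared by Lineage M and Lineage X — a synapomorphy uniting that clade.
C5 (state 'no') occurs in Lineage E and Lineage Y but conflicts with the nesting implied by the other characters — most parsimoniously interpreted as homoplasy.
Most parsimonious ingroup topology: (((Lineage M,Lineage X),((Lineage Y,Lineage S),Lineage F)),Lineage E).
Changes per character on this tree: C1: 1; C2: 1; C3: 1; C4: 1; C5: 2.
Total = 6.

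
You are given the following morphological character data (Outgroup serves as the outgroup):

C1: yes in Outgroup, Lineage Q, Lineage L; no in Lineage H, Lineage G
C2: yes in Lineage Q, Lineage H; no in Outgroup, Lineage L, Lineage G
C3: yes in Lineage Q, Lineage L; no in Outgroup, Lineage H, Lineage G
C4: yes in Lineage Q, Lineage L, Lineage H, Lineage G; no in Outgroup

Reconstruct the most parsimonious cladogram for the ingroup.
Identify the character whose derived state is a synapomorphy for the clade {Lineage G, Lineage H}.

Character polarity is set by the outgroup: the derived state is whichever differs from the outgroup's state, so for C1 the derived state is 'no', and for the remaining characters it is 'yes'.
C1: derived state 'no' in Lineage G and Lineage H only — synapomorphy for {Lineage G, Lineage H}.
C2 groups Lineage H and Lineage Q, which is incompatible with the clades supported by the remaining characters; treating it as convergent (homoplasy) costs fewer steps than any alternative tree.
Only Lineage L and Lineage Q show the derived state 'yes' for C3, supporting them as a clade.
All ingroup taxa share the derived state 'yes' for C4; it defines the ingroup but does not resolve relationships within it.
Most parsimonious ingroup topology: ((Lineage Q,Lineage L),(Lineage H,Lineage G)).
The clade {Lineage G, Lineage H} is supported by C1: its derived state 'no' occurs in exactly those taxa and in no other taxon (including the outgroup).

C1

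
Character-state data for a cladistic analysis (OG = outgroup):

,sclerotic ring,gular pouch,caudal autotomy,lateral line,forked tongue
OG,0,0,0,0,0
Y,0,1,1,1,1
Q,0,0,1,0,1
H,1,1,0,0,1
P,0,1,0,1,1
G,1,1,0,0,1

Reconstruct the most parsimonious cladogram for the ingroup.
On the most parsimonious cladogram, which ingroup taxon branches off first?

Q

The outgroup has state '0' for every character, so '1' is the derived state throughout.
sclerotic ring (derived state '1') is shared by G and H — a synapomorphy uniting that clade.
gular pouch (derived state '1') is shared by G, H, P, and Y — a synapomorphy uniting that clade.
caudal autotomy groups Q and Y, which is incompatible with the clades supported by the remaining characters; treating it as convergent (homoplasy) costs fewer steps than any alternative tree.
lateral line: derived state '1' in P and Y only — synapomorphy for {P, Y}.
All ingroup taxa share the derived state '1' for forked tongue; it defines the ingroup but does not resolve relationships within it.
Most parsimonious ingroup topology: (((Y,P),(H,G)),Q).
Q is sister to the clade containing all other ingroup taxa, so it is the earliest-diverging (most basal) ingroup lineage.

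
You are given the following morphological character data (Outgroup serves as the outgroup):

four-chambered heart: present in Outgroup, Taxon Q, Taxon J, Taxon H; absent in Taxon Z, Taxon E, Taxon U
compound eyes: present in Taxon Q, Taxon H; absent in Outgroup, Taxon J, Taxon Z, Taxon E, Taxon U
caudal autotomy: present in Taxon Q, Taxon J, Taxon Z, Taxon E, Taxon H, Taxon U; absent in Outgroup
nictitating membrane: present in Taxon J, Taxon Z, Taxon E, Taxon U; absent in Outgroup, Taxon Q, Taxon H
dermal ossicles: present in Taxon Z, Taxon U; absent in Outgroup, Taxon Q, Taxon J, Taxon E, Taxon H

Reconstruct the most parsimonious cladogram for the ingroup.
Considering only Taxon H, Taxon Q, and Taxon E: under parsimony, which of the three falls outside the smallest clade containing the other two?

Character polarity is set by the outgroup: the derived state is whichever differs from the outgroup's state, so for four-chambered heart the derived state is 'absent', and for the remaining characters it is 'present'.
Only Taxon E, Taxon U, and Taxon Z show the derived state 'absent' for four-chambered heart, supporting them as a clade.
compound eyes (derived state 'present') is shared by Taxon H and Taxon Q — a synapomorphy uniting that clade.
All ingroup taxa share the derived state 'present' for caudal autotomy; it defines the ingroup but does not resolve relationships within it.
Only Taxon E, Taxon J, Taxon U, and Taxon Z show the derived state 'present' for nictitating membrane, supporting them as a clade.
dermal ossicles (derived state 'present') is shared by Taxon U and Taxon Z — a synapomorphy uniting that clade.
Most parsimonious ingroup topology: ((Taxon Q,Taxon H),(Taxon J,((Taxon Z,Taxon U),Taxon E))).
Taxon H and Taxon Q share a more recent common ancestor with each other than either does with Taxon E, so Taxon E is the least closely related of the three.

Taxon E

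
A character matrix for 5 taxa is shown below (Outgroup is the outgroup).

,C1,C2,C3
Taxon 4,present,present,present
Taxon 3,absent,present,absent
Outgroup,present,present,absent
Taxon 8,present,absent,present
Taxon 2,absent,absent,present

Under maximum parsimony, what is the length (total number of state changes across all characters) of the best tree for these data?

4

Character polarity is set by the outgroup: the derived state is whichever differs from the outgroup's state, so for C1, C2 the derived state is 'absent', and for the remaining characters it is 'present'.
C1 groups Taxon 2 and Taxon 3, which is incompatible with the clades supported by the remaining characters; treating it as convergent (homoplasy) costs fewer steps than any alternative tree.
Only Taxon 2 and Taxon 8 show the derived state 'absent' for C2, supporting them as a clade.
Only Taxon 2, Taxon 4, and Taxon 8 show the derived state 'present' for C3, supporting them as a clade.
Most parsimonious ingroup topology: (Taxon 3,(Taxon 4,(Taxon 2,Taxon 8))).
Changes per character on this tree: C1: 2; C2: 1; C3: 1.
Total = 4.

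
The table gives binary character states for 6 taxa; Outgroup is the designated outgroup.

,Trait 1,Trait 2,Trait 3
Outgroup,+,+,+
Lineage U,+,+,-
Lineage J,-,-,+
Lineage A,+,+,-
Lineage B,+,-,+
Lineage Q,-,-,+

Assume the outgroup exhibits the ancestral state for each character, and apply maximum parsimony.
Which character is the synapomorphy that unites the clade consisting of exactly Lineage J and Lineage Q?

The outgroup has state '+' for every character, so '-' is the derived state throughout.
Trait 1: derived state '-' in Lineage J and Lineage Q only — synapomorphy for {Lineage J, Lineage Q}.
Only Lineage B, Lineage J, and Lineage Q show the derived state '-' for Trait 2, supporting them as a clade.
Trait 3 (derived state '-') is shared by Lineage A and Lineage U — a synapomorphy uniting that clade.
Most parsimonious ingroup topology: ((Lineage U,Lineage A),((Lineage J,Lineage Q),Lineage B)).
The clade {Lineage J, Lineage Q} is supported by Trait 1: its derived state '-' occurs in exactly those taxa and in no other taxon (including the outgroup).

Trait 1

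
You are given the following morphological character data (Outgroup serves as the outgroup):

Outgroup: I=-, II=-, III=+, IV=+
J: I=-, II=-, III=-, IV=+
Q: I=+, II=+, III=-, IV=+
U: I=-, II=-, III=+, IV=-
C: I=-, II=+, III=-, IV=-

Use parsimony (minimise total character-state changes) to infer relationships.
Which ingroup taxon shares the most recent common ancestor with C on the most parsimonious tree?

Character polarity is set by the outgroup: the derived state is whichever differs from the outgroup's state, so for III, IV the derived state is '-', and for the remaining characters it is '+'.
I: derived state '+' in Q only — an autapomorphy, so it tells us nothing about relationships among taxa.
II (derived state '+') is shared by C and Q — a synapomorphy uniting that clade.
Only C, J, and Q show the derived state '-' for III, supporting them as a clade.
IV (state '-') occurs in C and U but conflicts with the nesting implied by the other characters — most parsimoniously interpreted as homoplasy.
Most parsimonious ingroup topology: ((J,(Q,C)),U).
C and Q form a cherry on this tree, so they are sister taxa.

Q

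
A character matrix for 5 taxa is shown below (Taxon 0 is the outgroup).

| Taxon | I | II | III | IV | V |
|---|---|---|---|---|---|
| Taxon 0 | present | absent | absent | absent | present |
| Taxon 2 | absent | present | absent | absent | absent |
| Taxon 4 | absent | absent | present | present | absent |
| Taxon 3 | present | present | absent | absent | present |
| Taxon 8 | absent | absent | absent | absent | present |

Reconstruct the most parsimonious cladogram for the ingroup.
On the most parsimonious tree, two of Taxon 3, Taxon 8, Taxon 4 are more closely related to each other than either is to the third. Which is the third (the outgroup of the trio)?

Taxon 3

Character polarity is set by the outgroup: the derived state is whichever differs from the outgroup's state, so for I, V the derived state is 'absent', and for the remaining characters it is 'present'.
Only Taxon 2, Taxon 4, and Taxon 8 show the derived state 'absent' for I, supporting them as a clade.
II (state 'present') occurs in Taxon 2 and Taxon 3 but conflicts with the nesting implied by the other characters — most parsimoniously interpreted as homoplasy.
III: derived state 'present' in Taxon 4 only — an autapomorphy, so it tells us nothing about relationships among taxa.
IV: derived state 'present' in Taxon 4 only — an autapomorphy, so it tells us nothing about relationships among taxa.
V (derived state 'absent') is shared by Taxon 2 and Taxon 4 — a synapomorphy uniting that clade.
Most parsimonious ingroup topology: (((Taxon 2,Taxon 4),Taxon 8),Taxon 3).
Taxon 4 and Taxon 8 share a more recent common ancestor with each other than either does with Taxon 3, so Taxon 3 is the least closely related of the three.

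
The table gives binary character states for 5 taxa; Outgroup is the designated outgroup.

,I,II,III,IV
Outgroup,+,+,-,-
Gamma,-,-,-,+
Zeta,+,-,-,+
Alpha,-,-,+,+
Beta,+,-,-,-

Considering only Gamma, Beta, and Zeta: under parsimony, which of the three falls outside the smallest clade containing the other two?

Beta

Character polarity is set by the outgroup: the derived state is whichever differs from the outgroup's state, so for I, II the derived state is '-', and for the remaining characters it is '+'.
Only Alpha and Gamma show the derived state '-' for I, supporting them as a clade.
II (derived state '-') is shared by all ingroup taxa — unites the whole ingroup.
III (derived state '+') is unique to Alpha (autapomorphy; uninformative for grouping).
Only Alpha, Gamma, and Zeta show the derived state '+' for IV, supporting them as a clade.
Most parsimonious ingroup topology: (((Gamma,Alpha),Zeta),Beta).
Gamma and Zeta share a more recent common ancestor with each other than either does with Beta, so Beta is the least closely related of the three.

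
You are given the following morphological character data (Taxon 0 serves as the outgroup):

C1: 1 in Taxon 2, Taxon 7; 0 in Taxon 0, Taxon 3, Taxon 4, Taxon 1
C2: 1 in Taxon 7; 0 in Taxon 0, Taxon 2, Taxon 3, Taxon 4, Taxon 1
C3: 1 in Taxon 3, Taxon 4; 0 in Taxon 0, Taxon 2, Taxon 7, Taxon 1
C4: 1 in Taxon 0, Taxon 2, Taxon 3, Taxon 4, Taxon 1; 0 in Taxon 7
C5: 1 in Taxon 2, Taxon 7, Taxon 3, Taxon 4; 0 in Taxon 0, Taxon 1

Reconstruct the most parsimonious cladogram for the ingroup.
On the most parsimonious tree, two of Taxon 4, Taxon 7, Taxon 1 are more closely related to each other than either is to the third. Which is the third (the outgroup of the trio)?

Taxon 1

Character polarity is set by the outgroup: the derived state is whichever differs from the outgroup's state, so for C4 the derived state is '0', and for the remaining characters it is '1'.
C1 (derived state '1') is shared by Taxon 2 and Taxon 7 — a synapomorphy uniting that clade.
C2: derived state '1' in Taxon 7 only — an autapomorphy, so it tells us nothing about relationships among taxa.
C3: derived state '1' in Taxon 3 and Taxon 4 only — synapomorphy for {Taxon 3, Taxon 4}.
C4 (derived state '0') is unique to Taxon 7 (autapomorphy; uninformative for grouping).
Only Taxon 2, Taxon 3, Taxon 4, and Taxon 7 show the derived state '1' for C5, supporting them as a clade.
Most parsimonious ingroup topology: (((Taxon 2,Taxon 7),(Taxon 3,Taxon 4)),Taxon 1).
Taxon 4 and Taxon 7 share a more recent common ancestor with each other than either does with Taxon 1, so Taxon 1 is the least closely related of the three.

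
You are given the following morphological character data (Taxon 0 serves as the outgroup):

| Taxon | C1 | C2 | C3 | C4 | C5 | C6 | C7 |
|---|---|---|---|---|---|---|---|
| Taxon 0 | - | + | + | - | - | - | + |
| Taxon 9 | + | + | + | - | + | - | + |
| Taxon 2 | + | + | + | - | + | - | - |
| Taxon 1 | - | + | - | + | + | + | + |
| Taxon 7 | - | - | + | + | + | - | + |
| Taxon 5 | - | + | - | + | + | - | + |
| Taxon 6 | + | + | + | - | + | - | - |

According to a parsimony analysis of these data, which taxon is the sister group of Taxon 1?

Character polarity is set by the outgroup: the derived state is whichever differs from the outgroup's state, so for C2, C3, C7 the derived state is '-', and for the remaining characters it is '+'.
C1: derived state '+' in Taxon 2, Taxon 6, and Taxon 9 only — synapomorphy for {Taxon 2, Taxon 6, Taxon 9}.
C2: derived state '-' in Taxon 7 only — an autapomorphy, so it tells us nothing about relationships among taxa.
C3: derived state '-' in Taxon 1 and Taxon 5 only — synapomorphy for {Taxon 1, Taxon 5}.
Only Taxon 1, Taxon 5, and Taxon 7 show the derived state '+' for C4, supporting them as a clade.
All ingroup taxa share the derived state '+' for C5; it defines the ingroup but does not resolve relationships within it.
C6 (derived state '+') is unique to Taxon 1 (autapomorphy; uninformative for grouping).
Only Taxon 2 and Taxon 6 show the derived state '-' for C7, supporting them as a clade.
Most parsimonious ingroup topology: (((Taxon 5,Taxon 1),Taxon 7),(Taxon 9,(Taxon 6,Taxon 2))).
Taxon 1 and Taxon 5 form a cherry on this tree, so they are sister taxa.

Taxon 5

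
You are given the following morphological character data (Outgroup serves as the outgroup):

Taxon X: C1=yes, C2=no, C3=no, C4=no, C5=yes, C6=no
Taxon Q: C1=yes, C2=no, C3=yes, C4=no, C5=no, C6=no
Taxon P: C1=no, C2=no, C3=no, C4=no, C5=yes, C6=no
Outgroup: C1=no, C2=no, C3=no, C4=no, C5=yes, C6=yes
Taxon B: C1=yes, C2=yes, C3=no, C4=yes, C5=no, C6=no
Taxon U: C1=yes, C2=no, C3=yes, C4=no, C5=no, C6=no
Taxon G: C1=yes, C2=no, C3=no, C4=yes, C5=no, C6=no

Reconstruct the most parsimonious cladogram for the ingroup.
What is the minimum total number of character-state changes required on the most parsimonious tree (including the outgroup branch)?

6

Character polarity is set by the outgroup: the derived state is whichever differs from the outgroup's state, so for C5, C6 the derived state is 'no', and for the remaining characters it is 'yes'.
Only Taxon B, Taxon G, Taxon Q, Taxon U, and Taxon X show the derived state 'yes' for C1, supporting them as a clade.
C2 (derived state 'yes') is unique to Taxon B (autapomorphy; uninformative for grouping).
C3: derived state 'yes' in Taxon Q and Taxon U only — synapomorphy for {Taxon Q, Taxon U}.
Only Taxon B and Taxon G show the derived state 'yes' for C4, supporting them as a clade.
Only Taxon B, Taxon G, Taxon Q, and Taxon U show the derived state 'no' for C5, supporting them as a clade.
All ingroup taxa share the derived state 'no' for C6; it defines the ingroup but does not resolve relationships within it.
Most parsimonious ingroup topology: ((((Taxon Q,Taxon U),(Taxon G,Taxon B)),Taxon X),Taxon P).
Changes per character on this tree: C1: 1; C2: 1; C3: 1; C4: 1; C5: 1; C6: 1.
Total = 6.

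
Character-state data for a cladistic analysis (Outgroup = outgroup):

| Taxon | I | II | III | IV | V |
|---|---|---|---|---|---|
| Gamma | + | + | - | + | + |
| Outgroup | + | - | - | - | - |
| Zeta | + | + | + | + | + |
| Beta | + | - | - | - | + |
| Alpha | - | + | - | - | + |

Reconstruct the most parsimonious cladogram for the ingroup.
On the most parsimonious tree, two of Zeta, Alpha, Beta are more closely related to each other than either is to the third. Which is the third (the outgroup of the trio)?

Beta

Character polarity is set by the outgroup: the derived state is whichever differs from the outgroup's state, so for I the derived state is '-', and for the remaining characters it is '+'.
I (derived state '-') is unique to Alpha (autapomorphy; uninformative for grouping).
II (derived state '+') is shared by Alpha, Gamma, and Zeta — a synapomorphy uniting that clade.
III: derived state '+' in Zeta only — an autapomorphy, so it tells us nothing about relationships among taxa.
IV: derived state '+' in Gamma and Zeta only — synapomorphy for {Gamma, Zeta}.
All ingroup taxa share the derived state '+' for V; it defines the ingroup but does not resolve relationships within it.
Most parsimonious ingroup topology: (Beta,((Zeta,Gamma),Alpha)).
Zeta and Alpha share a more recent common ancestor with each other than either does with Beta, so Beta is the least closely related of the three.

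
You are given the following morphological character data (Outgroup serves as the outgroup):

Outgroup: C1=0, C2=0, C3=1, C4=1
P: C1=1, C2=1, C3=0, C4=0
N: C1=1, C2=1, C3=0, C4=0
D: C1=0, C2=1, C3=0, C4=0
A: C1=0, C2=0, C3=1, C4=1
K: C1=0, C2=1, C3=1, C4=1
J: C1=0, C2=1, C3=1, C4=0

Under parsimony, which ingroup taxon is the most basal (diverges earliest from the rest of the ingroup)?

Character polarity is set by the outgroup: the derived state is whichever differs from the outgroup's state, so for C3, C4 the derived state is '0', and for the remaining characters it is '1'.
C1: derived state '1' in N and P only — synapomorphy for {N, P}.
C2: derived state '1' in D, J, K, N, and P only — synapomorphy for {D, J, K, N, P}.
C3 (derived state '0') is shared by D, N, and P — a synapomorphy uniting that clade.
C4: derived state '0' in D, J, N, and P only — synapomorphy for {D, J, N, P}.
Most parsimonious ingroup topology: (((((P,N),D),J),K),A).
A is sister to the clade containing all other ingroup taxa, so it is the earliest-diverging (most basal) ingroup lineage.

A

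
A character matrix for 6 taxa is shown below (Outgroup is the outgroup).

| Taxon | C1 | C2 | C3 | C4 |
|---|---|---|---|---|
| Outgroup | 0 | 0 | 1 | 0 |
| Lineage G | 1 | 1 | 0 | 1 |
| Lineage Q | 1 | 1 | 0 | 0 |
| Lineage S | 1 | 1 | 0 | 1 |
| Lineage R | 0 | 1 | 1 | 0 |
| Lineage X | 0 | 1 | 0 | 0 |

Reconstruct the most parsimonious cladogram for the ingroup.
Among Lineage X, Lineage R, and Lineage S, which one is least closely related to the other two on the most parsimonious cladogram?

Character polarity is set by the outgroup: the derived state is whichever differs from the outgroup's state, so for C3 the derived state is '0', and for the remaining characters it is '1'.
Only Lineage G, Lineage Q, and Lineage S show the derived state '1' for C1, supporting them as a clade.
All ingroup taxa share the derived state '1' for C2; it defines the ingroup but does not resolve relationships within it.
C3: derived state '0' in Lineage G, Lineage Q, Lineage S, and Lineage X only — synapomorphy for {Lineage G, Lineage Q, Lineage S, Lineage X}.
C4: derived state '1' in Lineage G and Lineage S only — synapomorphy for {Lineage G, Lineage S}.
Most parsimonious ingroup topology: ((((Lineage G,Lineage S),Lineage Q),Lineage X),Lineage R).
Lineage S and Lineage X share a more recent common ancestor with each other than either does with Lineage R, so Lineage R is the least closely related of the three.

Lineage R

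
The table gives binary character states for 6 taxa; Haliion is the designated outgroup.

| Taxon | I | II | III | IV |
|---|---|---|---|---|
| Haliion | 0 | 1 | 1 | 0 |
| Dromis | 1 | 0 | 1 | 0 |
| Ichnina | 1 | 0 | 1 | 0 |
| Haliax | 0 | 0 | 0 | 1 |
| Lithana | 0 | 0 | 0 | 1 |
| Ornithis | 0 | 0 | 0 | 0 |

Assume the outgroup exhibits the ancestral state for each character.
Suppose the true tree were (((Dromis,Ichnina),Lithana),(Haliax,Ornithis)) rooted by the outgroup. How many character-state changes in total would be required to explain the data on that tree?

Map each character onto (((Dromis,Ichnina),Lithana),(Haliax,Ornithis)) (rooted by Haliion) and count the minimum state changes it requires (Fitch parsimony):
I: 1; II: 1; III: 2; IV: 2.
Total tree length = 6.

6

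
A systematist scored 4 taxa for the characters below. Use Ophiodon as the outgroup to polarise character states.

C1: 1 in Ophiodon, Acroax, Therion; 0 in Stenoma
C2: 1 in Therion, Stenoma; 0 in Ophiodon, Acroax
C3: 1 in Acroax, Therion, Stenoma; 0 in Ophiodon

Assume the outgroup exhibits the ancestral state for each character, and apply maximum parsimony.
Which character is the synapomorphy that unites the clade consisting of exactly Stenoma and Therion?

C2

Character polarity is set by the outgroup: the derived state is whichever differs from the outgroup's state, so for C1 the derived state is '0', and for the remaining characters it is '1'.
C1: derived state '0' in Stenoma only — an autapomorphy, so it tells us nothing about relationships among taxa.
C2 (derived state '1') is shared by Stenoma and Therion — a synapomorphy uniting that clade.
C3 (derived state '1') is shared by all ingroup taxa — unites the whole ingroup.
Most parsimonious ingroup topology: (Acroax,(Therion,Stenoma)).
The clade {Stenoma, Therion} is supported by C2: its derived state '1' occurs in exactly those taxa and in no other taxon (including the outgroup).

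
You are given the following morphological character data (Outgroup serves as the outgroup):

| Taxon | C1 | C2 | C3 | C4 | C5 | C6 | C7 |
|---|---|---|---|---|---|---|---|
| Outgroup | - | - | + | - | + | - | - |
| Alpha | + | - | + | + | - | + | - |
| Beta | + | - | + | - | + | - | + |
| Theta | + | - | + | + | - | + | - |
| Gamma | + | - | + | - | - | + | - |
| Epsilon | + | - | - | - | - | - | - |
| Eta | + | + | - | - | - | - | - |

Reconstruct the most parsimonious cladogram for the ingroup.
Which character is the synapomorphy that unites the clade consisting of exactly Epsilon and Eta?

C3

Character polarity is set by the outgroup: the derived state is whichever differs from the outgroup's state, so for C3, C5 the derived state is '-', and for the remaining characters it is '+'.
C1 (derived state '+') is shared by all ingroup taxa — unites the whole ingroup.
C2: derived state '+' in Eta only — an autapomorphy, so it tells us nothing about relationships among taxa.
Only Epsilon and Eta show the derived state '-' for C3, supporting them as a clade.
Only Alpha and Theta show the derived state '+' for C4, supporting them as a clade.
C5: derived state '-' in Alpha, Epsilon, Eta, Gamma, and Theta only — synapomorphy for {Alpha, Epsilon, Eta, Gamma, Theta}.
Only Alpha, Gamma, and Theta show the derived state '+' for C6, supporting them as a clade.
C7: derived state '+' in Beta only — an autapomorphy, so it tells us nothing about relationships among taxa.
Most parsimonious ingroup topology: ((((Alpha,Theta),Gamma),(Epsilon,Eta)),Beta).
The clade {Epsilon, Eta} is supported by C3: its derived state '-' occurs in exactly those taxa and in no other taxon (including the outgroup).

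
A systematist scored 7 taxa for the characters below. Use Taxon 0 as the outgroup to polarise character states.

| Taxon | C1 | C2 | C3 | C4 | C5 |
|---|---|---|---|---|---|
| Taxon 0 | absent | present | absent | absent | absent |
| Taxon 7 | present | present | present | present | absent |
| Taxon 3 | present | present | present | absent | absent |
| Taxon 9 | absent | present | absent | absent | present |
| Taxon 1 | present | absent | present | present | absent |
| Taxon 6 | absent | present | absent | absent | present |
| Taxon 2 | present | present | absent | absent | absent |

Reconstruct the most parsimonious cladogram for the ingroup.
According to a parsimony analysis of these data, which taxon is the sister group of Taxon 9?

Character polarity is set by the outgroup: the derived state is whichever differs from the outgroup's state, so for C2 the derived state is 'absent', and for the remaining characters it is 'present'.
C1 (derived state 'present') is shared by Taxon 1, Taxon 2, Taxon 3, and Taxon 7 — a synapomorphy uniting that clade.
C2: derived state 'absent' in Taxon 1 only — an autapomorphy, so it tells us nothing about relationships among taxa.
C3 (derived state 'present') is shared by Taxon 1, Taxon 3, and Taxon 7 — a synapomorphy uniting that clade.
C4 (derived state 'present') is shared by Taxon 1 and Taxon 7 — a synapomorphy uniting that clade.
C5: derived state 'present' in Taxon 6 and Taxon 9 only — synapomorphy for {Taxon 6, Taxon 9}.
Most parsimonious ingroup topology: ((((Taxon 7,Taxon 1),Taxon 3),Taxon 2),(Taxon 9,Taxon 6)).
Taxon 9 and Taxon 6 form a cherry on this tree, so they are sister taxa.

Taxon 6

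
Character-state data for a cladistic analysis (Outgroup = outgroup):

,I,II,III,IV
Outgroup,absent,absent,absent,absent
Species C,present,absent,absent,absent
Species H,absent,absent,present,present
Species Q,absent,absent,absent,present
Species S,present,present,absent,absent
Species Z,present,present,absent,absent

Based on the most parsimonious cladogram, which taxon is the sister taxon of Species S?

The outgroup has state 'absent' for every character, so 'present' is the derived state throughout.
I (derived state 'present') is shared by Species C, Species S, and Species Z — a synapomorphy uniting that clade.
II: derived state 'present' in Species S and Species Z only — synapomorphy for {Species S, Species Z}.
III: derived state 'present' in Species H only — an autapomorphy, so it tells us nothing about relationships among taxa.
Only Species H and Species Q show the derived state 'present' for IV, supporting them as a clade.
Most parsimonious ingroup topology: ((Species C,(Species S,Species Z)),(Species H,Species Q)).
Species S and Species Z form a cherry on this tree, so they are sister taxa.

Species Z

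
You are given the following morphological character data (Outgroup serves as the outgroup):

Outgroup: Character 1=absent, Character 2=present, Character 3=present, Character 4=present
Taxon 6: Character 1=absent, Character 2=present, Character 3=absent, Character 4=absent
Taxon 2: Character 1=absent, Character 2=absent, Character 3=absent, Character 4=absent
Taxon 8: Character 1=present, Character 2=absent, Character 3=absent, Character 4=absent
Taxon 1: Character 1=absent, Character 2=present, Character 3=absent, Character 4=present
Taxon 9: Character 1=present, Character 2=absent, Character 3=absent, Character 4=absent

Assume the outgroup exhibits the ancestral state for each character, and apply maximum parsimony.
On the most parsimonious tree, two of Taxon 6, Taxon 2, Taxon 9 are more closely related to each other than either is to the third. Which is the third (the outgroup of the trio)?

Character polarity is set by the outgroup: the derived state is whichever differs from the outgroup's state, so for Character 2, Character 3, Character 4 the derived state is 'absent', and for the remaining characters it is 'present'.
Character 1: derived state 'present' in Taxon 8 and Taxon 9 only — synapomorphy for {Taxon 8, Taxon 9}.
Only Taxon 2, Taxon 8, and Taxon 9 show the derived state 'absent' for Character 2, supporting them as a clade.
All ingroup taxa share the derived state 'absent' for Character 3; it defines the ingroup but does not resolve relationships within it.
Character 4: derived state 'absent' in Taxon 2, Taxon 6, Taxon 8, and Taxon 9 only — synapomorphy for {Taxon 2, Taxon 6, Taxon 8, Taxon 9}.
Most parsimonious ingroup topology: ((Taxon 6,(Taxon 2,(Taxon 8,Taxon 9))),Taxon 1).
Taxon 2 and Taxon 9 share a more recent common ancestor with each other than either does with Taxon 6, so Taxon 6 is the least closely related of the three.

Taxon 6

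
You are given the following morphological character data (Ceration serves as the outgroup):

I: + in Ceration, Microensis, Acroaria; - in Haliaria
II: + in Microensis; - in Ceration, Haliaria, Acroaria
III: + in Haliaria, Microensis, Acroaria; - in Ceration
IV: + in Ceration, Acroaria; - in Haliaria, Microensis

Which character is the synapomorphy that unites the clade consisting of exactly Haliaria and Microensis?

Character polarity is set by the outgroup: the derived state is whichever differs from the outgroup's state, so for I, IV the derived state is '-', and for the remaining characters it is '+'.
I (derived state '-') is unique to Haliaria (autapomorphy; uninformative for grouping).
II: derived state '+' in Microensis only — an autapomorphy, so it tells us nothing about relationships among taxa.
All ingroup taxa share the derived state '+' for III; it defines the ingroup but does not resolve relationships within it.
IV (derived state '-') is shared by Haliaria and Microensis — a synapomorphy uniting that clade.
Most parsimonious ingroup topology: ((Microensis,Haliaria),Acroaria).
The clade {Haliaria, Microensis} is supported by IV: its derived state '-' occurs in exactly those taxa and in no other taxon (including the outgroup).

IV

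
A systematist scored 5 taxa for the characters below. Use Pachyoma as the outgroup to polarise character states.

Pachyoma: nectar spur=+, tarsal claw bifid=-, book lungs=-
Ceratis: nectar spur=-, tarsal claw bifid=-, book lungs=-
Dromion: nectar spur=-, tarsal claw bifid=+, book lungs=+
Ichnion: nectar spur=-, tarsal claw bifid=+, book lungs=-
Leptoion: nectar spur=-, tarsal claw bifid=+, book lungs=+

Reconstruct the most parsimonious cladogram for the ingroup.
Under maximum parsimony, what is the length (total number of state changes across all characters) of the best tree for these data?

Character polarity is set by the outgroup: the derived state is whichever differs from the outgroup's state, so for nectar spur the derived state is '-', and for the remaining characters it is '+'.
nectar spur (derived state '-') is shared by all ingroup taxa — unites the whole ingroup.
tarsal claw bifid (derived state '+') is shared by Dromion, Ichnion, and Leptoion — a synapomorphy uniting that clade.
Only Dromion and Leptoion show the derived state '+' for book lungs, supporting them as a clade.
Most parsimonious ingroup topology: (Ceratis,((Dromion,Leptoion),Ichnion)).
Changes per character on this tree: nectar spur: 1; tarsal claw bifid: 1; book lungs: 1.
Total = 3.

3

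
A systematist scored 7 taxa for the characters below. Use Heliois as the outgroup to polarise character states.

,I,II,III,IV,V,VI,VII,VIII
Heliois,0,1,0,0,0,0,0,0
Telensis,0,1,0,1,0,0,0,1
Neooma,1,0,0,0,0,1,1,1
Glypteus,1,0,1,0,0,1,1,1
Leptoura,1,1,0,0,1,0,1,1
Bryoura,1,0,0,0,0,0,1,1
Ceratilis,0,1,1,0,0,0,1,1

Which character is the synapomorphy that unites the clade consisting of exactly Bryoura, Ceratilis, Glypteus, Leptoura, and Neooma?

Character polarity is set by the outgroup: the derived state is whichever differs from the outgroup's state, so for II the derived state is '0', and for the remaining characters it is '1'.
Only Bryoura, Glypteus, Leptoura, and Neooma show the derived state '1' for I, supporting them as a clade.
II (derived state '0') is shared by Bryoura, Glypteus, and Neooma — a synapomorphy uniting that clade.
III (state '1') occurs in Ceratilis and Glypteus but conflicts with the nesting implied by the other characters — most parsimoniously interpreted as homoplasy.
IV: derived state '1' in Telensis only — an autapomorphy, so it tells us nothing about relationships among taxa.
V: derived state '1' in Leptoura only — an autapomorphy, so it tells us nothing about relationships among taxa.
VI: derived state '1' in Glypteus and Neooma only — synapomorphy for {Glypteus, Neooma}.
VII (derived state '1') is shared by Bryoura, Ceratilis, Glypteus, Leptoura, and Neooma — a synapomorphy uniting that clade.
VIII (derived state '1') is shared by all ingroup taxa — unites the whole ingroup.
Most parsimonious ingroup topology: (Telensis,((((Neooma,Glypteus),Bryoura),Leptoura),Ceratilis)).
The clade {Bryoura, Ceratilis, Glypteus, Leptoura, Neooma} is supported by VII: its derived state '1' occurs in exactly those taxa and in no other taxon (including the outgroup).

VII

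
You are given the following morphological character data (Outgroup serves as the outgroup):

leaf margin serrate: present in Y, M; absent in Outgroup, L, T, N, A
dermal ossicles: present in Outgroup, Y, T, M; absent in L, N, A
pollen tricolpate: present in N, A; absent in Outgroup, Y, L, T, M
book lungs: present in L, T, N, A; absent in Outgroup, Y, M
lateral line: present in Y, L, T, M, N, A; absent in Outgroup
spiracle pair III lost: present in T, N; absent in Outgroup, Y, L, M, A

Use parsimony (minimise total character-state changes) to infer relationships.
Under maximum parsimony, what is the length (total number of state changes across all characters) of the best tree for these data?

Character polarity is set by the outgroup: the derived state is whichever differs from the outgroup's state, so for dermal ossicles the derived state is 'absent', and for the remaining characters it is 'present'.
leaf margin serrate: derived state 'present' in M and Y only — synapomorphy for {M, Y}.
dermal ossicles: derived state 'absent' in A, L, and N only — synapomorphy for {A, L, N}.
pollen tricolpate: derived state 'present' in A and N only — synapomorphy for {A, N}.
Only A, L, N, and T show the derived state 'present' for book lungs, supporting them as a clade.
lateral line (derived state 'present') is shared by all ingroup taxa — unites the whole ingroup.
spiracle pair III lost (state 'present') occurs in N and T but conflicts with the nesting implied by the other characters — most parsimoniously interpreted as homoplasy.
Most parsimonious ingroup topology: ((Y,M),((L,(N,A)),T)).
Changes per character on this tree: leaf margin serrate: 1; dermal ossicles: 1; pollen tricolpate: 1; book lungs: 1; lateral line: 1; spiracle pair III lost: 2.
Total = 7.

7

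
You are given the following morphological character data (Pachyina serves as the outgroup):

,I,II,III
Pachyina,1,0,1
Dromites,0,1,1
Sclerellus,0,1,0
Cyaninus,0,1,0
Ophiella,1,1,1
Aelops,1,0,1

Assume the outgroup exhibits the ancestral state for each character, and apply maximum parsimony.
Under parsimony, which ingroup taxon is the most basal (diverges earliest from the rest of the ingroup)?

Character polarity is set by the outgroup: the derived state is whichever differs from the outgroup's state, so for I, III the derived state is '0', and for the remaining characters it is '1'.
Only Cyaninus, Dromites, and Sclerellus show the derived state '0' for I, supporting them as a clade.
II: derived state '1' in Cyaninus, Dromites, Ophiella, and Sclerellus only — synapomorphy for {Cyaninus, Dromites, Ophiella, Sclerellus}.
III: derived state '0' in Cyaninus and Sclerellus only — synapomorphy for {Cyaninus, Sclerellus}.
Most parsimonious ingroup topology: (((Dromites,(Sclerellus,Cyaninus)),Ophiella),Aelops).
Aelops is sister to the clade containing all other ingroup taxa, so it is the earliest-diverging (most basal) ingroup lineage.

Aelops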